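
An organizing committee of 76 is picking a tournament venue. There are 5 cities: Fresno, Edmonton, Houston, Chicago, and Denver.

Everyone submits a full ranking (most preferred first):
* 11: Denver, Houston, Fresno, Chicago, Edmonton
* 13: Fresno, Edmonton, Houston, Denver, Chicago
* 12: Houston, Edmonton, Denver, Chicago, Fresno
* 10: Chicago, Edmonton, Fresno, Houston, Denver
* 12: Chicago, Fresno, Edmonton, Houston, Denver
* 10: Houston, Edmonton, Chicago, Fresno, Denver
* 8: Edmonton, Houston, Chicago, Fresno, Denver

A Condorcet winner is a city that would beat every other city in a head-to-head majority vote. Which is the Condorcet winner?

Edmonton

Edmonton vs Fresno: 40–36
Edmonton vs Houston: 43–33
Edmonton vs Chicago: 43–33
Edmonton vs Denver: 65–11
Edmonton beats every other city.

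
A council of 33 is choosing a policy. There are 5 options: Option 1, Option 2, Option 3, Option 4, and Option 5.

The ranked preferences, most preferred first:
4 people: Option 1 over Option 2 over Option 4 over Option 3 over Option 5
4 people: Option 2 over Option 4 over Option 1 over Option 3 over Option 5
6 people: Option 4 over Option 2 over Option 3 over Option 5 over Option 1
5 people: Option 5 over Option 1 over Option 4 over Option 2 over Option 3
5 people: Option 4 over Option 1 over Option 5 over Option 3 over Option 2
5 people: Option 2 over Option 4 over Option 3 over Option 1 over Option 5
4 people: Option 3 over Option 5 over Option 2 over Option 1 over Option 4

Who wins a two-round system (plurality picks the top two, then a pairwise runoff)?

Option 2

Round 1 first-place votes: Option 1 4, Option 2 9, Option 3 4, Option 4 11, Option 5 5. Option 4 and Option 2 advance.
Runoff: Option 4 is ranked above Option 2 on 16 ballots, Option 2 above Option 4 on 17.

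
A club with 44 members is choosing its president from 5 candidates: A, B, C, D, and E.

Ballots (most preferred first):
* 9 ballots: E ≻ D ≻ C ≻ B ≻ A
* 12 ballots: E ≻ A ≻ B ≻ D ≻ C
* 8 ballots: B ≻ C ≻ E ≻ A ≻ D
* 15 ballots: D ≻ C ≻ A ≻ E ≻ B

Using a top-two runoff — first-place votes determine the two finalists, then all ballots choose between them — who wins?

Round 1 first-place votes: A 0, B 8, C 0, D 15, E 21. E and D advance.
Runoff: E is ranked above D on 29 ballots, D above E on 15.

E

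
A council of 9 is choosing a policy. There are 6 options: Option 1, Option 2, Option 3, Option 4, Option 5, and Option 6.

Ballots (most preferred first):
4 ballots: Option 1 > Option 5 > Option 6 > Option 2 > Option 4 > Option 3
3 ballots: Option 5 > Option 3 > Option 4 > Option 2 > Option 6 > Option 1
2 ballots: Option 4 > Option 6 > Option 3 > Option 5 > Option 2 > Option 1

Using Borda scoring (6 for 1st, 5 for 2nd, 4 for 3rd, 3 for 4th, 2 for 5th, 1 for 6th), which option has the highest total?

Option 1: 4×6 + 3×1 + 2×1 = 29
Option 2: 4×3 + 3×3 + 2×2 = 25
Option 3: 4×1 + 3×5 + 2×4 = 27
Option 4: 4×2 + 3×4 + 2×6 = 32
Option 5: 4×5 + 3×6 + 2×3 = 44
Option 6: 4×4 + 3×2 + 2×5 = 32

Option 5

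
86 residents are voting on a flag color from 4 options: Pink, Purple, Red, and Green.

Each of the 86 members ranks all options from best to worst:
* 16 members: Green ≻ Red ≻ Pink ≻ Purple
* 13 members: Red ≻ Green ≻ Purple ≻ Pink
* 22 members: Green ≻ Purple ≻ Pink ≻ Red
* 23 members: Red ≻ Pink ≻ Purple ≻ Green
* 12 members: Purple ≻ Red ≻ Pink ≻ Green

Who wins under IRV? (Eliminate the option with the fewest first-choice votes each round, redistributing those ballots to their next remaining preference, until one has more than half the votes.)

Red

Round 1: Pink 0, Purple 12, Red 36, Green 38. Pink eliminated.
Round 2: Purple 12, Red 36, Green 38. Purple eliminated.
Round 3: Red 48, Green 38. Red has a majority (≥44).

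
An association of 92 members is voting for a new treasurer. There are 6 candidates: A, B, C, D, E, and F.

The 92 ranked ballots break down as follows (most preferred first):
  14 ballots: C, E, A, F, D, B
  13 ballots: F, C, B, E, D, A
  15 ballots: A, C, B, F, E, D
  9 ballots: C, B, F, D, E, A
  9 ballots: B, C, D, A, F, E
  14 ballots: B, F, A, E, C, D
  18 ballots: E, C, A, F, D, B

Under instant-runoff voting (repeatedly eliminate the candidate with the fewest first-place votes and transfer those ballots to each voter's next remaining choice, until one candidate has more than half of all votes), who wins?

C

Round 1: A 15, B 23, C 23, D 0, E 18, F 13. D eliminated.
Round 2: A 15, B 23, C 23, E 18, F 13. F eliminated.
Round 3: A 15, B 23, C 36, E 18. A eliminated.
Round 4: B 23, C 51, E 18. C has a majority (≥47).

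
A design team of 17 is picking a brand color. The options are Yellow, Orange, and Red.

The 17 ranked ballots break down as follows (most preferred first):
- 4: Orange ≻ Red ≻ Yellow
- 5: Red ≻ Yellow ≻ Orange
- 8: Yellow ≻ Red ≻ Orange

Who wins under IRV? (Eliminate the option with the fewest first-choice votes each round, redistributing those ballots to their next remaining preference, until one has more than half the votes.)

Red

Round 1: Yellow 8, Orange 4, Red 5. Orange eliminated.
Round 2: Yellow 8, Red 9. Red has a majority (≥9).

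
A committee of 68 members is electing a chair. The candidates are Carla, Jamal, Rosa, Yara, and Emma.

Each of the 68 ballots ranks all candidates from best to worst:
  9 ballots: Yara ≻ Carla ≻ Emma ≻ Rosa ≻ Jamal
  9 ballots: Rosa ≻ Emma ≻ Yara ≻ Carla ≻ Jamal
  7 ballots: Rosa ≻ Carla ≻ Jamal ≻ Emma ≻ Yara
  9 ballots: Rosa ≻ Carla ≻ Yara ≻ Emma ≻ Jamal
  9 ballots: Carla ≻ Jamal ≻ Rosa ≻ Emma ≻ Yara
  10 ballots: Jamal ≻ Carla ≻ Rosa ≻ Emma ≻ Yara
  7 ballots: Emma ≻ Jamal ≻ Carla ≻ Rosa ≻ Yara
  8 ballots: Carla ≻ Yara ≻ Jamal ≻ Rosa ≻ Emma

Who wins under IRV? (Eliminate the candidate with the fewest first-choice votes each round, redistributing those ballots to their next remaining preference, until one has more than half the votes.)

Round 1: Carla 17, Jamal 10, Rosa 25, Yara 9, Emma 7. Emma eliminated.
Round 2: Carla 17, Jamal 17, Rosa 25, Yara 9. Yara eliminated.
Round 3: Carla 26, Jamal 17, Rosa 25. Jamal eliminated.
Round 4: Carla 43, Rosa 25. Carla has a majority (≥35).

Carla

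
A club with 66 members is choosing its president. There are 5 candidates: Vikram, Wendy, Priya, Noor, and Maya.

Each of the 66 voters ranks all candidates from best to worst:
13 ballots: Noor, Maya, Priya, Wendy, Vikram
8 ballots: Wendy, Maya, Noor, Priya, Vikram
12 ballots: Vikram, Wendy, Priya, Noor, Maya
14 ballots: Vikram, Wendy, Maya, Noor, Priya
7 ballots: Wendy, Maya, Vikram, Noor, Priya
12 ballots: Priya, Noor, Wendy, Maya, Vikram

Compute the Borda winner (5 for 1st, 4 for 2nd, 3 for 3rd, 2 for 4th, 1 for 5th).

Vikram: 13×1 + 8×1 + 12×5 + 14×5 + 7×3 + 12×1 = 184
Wendy: 13×2 + 8×5 + 12×4 + 14×4 + 7×5 + 12×3 = 241
Priya: 13×3 + 8×2 + 12×3 + 14×1 + 7×1 + 12×5 = 172
Noor: 13×5 + 8×3 + 12×2 + 14×2 + 7×2 + 12×4 = 203
Maya: 13×4 + 8×4 + 12×1 + 14×3 + 7×4 + 12×2 = 190

Wendy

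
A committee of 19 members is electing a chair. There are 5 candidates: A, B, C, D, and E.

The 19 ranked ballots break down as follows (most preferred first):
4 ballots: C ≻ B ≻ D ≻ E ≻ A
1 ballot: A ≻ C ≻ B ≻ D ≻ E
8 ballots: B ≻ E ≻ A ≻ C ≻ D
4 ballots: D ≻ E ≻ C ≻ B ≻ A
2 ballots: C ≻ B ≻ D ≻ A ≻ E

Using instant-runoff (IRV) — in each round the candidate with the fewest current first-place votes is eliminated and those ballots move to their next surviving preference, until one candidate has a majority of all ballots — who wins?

Round 1: A 1, B 8, C 6, D 4, E 0. E eliminated.
Round 2: A 1, B 8, C 6, D 4. A eliminated.
Round 3: B 8, C 7, D 4. D eliminated.
Round 4: B 8, C 11. C has a majority (≥10).

C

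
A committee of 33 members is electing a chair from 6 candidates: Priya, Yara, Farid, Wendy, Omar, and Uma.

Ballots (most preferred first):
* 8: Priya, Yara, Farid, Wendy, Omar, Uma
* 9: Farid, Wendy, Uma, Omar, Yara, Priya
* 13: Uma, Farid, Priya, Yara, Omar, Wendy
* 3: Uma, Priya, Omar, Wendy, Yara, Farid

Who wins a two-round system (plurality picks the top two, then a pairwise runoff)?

Farid

Round 1 first-place votes: Priya 8, Yara 0, Farid 9, Wendy 0, Omar 0, Uma 16. Uma and Farid advance.
Runoff: Uma is ranked above Farid on 16 ballots, Farid above Uma on 17.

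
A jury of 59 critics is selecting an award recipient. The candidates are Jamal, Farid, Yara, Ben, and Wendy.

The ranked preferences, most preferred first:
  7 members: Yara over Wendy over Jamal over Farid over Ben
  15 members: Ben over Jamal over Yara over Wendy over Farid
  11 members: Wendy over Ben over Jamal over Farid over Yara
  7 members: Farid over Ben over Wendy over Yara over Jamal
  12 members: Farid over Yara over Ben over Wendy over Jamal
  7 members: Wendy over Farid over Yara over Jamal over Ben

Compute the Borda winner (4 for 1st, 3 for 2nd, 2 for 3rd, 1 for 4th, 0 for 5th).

Ben

Jamal: 7×2 + 15×3 + 11×2 + 7×0 + 12×0 + 7×1 = 88
Farid: 7×1 + 15×0 + 11×1 + 7×4 + 12×4 + 7×3 = 115
Yara: 7×4 + 15×2 + 11×0 + 7×1 + 12×3 + 7×2 = 115
Ben: 7×0 + 15×4 + 11×3 + 7×3 + 12×2 + 7×0 = 138
Wendy: 7×3 + 15×1 + 11×4 + 7×2 + 12×1 + 7×4 = 134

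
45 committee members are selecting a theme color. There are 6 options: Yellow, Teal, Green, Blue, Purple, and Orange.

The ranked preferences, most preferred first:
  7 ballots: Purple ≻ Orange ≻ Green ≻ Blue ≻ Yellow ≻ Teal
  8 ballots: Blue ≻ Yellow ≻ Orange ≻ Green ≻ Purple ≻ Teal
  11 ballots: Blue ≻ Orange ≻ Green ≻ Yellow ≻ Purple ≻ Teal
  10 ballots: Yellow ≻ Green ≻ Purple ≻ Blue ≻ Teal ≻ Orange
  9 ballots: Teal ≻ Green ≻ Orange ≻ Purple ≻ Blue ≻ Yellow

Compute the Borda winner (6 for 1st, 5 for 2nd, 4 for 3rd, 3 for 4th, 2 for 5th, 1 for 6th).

Green

Yellow: 7×2 + 8×5 + 11×3 + 10×6 + 9×1 = 156
Teal: 7×1 + 8×1 + 11×1 + 10×2 + 9×6 = 100
Green: 7×4 + 8×3 + 11×4 + 10×5 + 9×5 = 191
Blue: 7×3 + 8×6 + 11×6 + 10×3 + 9×2 = 183
Purple: 7×6 + 8×2 + 11×2 + 10×4 + 9×3 = 147
Orange: 7×5 + 8×4 + 11×5 + 10×1 + 9×4 = 168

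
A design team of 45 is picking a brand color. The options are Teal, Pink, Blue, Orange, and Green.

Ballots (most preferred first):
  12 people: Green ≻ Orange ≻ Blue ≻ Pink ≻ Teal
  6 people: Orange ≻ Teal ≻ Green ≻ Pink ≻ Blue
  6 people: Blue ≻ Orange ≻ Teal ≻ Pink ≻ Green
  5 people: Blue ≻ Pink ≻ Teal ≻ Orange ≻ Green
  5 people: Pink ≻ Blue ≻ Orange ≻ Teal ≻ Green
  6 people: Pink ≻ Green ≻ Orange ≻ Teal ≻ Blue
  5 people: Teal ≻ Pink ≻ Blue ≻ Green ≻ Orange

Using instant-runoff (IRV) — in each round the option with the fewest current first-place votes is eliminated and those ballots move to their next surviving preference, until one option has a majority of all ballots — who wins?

Round 1: Teal 5, Pink 11, Blue 11, Orange 6, Green 12. Teal eliminated.
Round 2: Pink 16, Blue 11, Orange 6, Green 12. Orange eliminated.
Round 3: Pink 16, Blue 11, Green 18. Blue eliminated.
Round 4: Pink 27, Green 18. Pink has a majority (≥23).

Pink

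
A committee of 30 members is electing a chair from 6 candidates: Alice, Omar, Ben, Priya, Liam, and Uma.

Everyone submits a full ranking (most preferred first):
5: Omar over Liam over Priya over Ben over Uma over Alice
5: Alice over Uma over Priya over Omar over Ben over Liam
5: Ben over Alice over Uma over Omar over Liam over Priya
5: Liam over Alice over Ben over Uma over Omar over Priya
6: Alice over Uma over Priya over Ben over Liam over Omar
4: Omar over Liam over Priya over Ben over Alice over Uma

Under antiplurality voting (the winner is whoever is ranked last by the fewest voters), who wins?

Ben

Last-place votes: Alice 5, Omar 6, Ben 0, Priya 10, Liam 5, Uma 4.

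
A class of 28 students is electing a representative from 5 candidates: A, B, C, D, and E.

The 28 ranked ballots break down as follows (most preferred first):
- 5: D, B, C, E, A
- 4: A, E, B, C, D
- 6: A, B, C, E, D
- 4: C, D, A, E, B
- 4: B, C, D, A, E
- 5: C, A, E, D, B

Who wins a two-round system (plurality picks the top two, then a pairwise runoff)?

Round 1 first-place votes: A 10, B 4, C 9, D 5, E 0. A and C advance.
Runoff: A is ranked above C on 10 ballots, C above A on 18.

C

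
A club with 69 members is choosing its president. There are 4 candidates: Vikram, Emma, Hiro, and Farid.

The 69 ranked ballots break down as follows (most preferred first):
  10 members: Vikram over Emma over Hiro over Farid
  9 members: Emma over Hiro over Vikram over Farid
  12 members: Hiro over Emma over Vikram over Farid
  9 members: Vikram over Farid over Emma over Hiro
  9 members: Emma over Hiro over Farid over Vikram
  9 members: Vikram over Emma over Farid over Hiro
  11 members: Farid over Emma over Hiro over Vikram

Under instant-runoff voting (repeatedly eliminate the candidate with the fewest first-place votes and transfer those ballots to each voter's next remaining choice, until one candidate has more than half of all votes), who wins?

Emma

Round 1: Vikram 28, Emma 18, Hiro 12, Farid 11. Farid eliminated.
Round 2: Vikram 28, Emma 29, Hiro 12. Hiro eliminated.
Round 3: Vikram 28, Emma 41. Emma has a majority (≥35).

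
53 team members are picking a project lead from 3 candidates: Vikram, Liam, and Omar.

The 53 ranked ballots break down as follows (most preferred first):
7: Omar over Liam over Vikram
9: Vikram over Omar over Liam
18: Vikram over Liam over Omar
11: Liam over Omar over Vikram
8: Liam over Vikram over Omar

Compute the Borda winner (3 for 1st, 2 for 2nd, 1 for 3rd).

Vikram: 7×1 + 9×3 + 18×3 + 11×1 + 8×2 = 115
Liam: 7×2 + 9×1 + 18×2 + 11×3 + 8×3 = 116
Omar: 7×3 + 9×2 + 18×1 + 11×2 + 8×1 = 87

Liam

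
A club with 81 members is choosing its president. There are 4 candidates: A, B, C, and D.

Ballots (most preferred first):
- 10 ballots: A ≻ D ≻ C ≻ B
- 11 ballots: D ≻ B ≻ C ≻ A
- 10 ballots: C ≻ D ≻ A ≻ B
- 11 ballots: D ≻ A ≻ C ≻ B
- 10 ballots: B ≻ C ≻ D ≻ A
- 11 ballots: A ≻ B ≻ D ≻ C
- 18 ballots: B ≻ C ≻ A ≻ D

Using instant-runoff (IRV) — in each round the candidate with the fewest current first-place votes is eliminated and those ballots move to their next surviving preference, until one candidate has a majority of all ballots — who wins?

Round 1: A 21, B 28, C 10, D 22. C eliminated.
Round 2: A 21, B 28, D 32. A eliminated.
Round 3: B 39, D 42. D has a majority (≥41).

D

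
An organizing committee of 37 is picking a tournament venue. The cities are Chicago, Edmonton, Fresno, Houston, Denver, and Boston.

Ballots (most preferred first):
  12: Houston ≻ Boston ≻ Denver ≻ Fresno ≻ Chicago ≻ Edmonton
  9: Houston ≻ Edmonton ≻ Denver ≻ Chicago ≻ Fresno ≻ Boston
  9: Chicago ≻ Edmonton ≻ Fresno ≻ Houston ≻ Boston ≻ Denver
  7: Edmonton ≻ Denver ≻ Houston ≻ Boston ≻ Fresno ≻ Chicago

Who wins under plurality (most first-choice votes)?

First-place votes: Chicago 9, Edmonton 7, Fresno 0, Houston 21, Denver 0, Boston 0.

Houston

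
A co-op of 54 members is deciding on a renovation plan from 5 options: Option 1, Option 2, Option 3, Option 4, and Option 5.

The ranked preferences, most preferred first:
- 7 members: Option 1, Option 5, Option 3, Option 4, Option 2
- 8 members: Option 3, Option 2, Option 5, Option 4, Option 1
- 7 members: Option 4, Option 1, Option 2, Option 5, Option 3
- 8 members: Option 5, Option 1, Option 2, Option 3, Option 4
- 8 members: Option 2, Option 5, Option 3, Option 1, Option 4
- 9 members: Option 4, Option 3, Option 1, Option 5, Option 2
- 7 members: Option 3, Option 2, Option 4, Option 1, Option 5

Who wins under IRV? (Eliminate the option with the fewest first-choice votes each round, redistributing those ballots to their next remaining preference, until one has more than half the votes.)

Option 5

Round 1: Option 1 7, Option 2 8, Option 3 15, Option 4 16, Option 5 8. Option 1 eliminated.
Round 2: Option 2 8, Option 3 15, Option 4 16, Option 5 15. Option 2 eliminated.
Round 3: Option 3 15, Option 4 16, Option 5 23. Option 3 eliminated.
Round 4: Option 4 23, Option 5 31. Option 5 has a majority (≥28).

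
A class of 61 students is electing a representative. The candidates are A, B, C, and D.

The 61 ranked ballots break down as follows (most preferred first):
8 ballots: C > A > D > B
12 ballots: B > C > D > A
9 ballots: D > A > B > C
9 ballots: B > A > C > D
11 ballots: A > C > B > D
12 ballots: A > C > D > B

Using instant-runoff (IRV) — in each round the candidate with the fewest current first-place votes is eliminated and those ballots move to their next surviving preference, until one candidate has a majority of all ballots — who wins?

A

Round 1: A 23, B 21, C 8, D 9. C eliminated.
Round 2: A 31, B 21, D 9. A has a majority (≥31).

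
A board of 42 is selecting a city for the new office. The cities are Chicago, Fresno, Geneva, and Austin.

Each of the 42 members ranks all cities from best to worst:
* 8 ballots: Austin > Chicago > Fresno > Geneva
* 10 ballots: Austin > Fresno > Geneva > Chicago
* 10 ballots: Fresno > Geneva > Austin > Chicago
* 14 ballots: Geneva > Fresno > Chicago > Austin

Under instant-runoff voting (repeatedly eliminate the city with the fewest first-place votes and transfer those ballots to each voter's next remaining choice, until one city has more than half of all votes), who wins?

Round 1: Chicago 0, Fresno 10, Geneva 14, Austin 18. Chicago eliminated.
Round 2: Fresno 10, Geneva 14, Austin 18. Fresno eliminated.
Round 3: Geneva 24, Austin 18. Geneva has a majority (≥22).

Geneva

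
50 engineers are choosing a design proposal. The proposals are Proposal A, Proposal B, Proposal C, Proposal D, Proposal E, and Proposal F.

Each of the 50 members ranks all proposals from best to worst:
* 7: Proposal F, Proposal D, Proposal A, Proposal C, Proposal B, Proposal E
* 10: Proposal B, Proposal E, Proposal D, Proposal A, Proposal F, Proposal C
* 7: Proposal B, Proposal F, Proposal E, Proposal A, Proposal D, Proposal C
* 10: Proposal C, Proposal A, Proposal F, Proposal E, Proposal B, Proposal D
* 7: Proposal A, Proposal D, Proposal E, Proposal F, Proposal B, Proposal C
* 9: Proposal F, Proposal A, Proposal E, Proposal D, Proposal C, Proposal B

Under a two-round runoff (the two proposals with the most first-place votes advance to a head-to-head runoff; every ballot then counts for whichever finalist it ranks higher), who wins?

Proposal F

Round 1 first-place votes: Proposal A 7, Proposal B 17, Proposal C 10, Proposal D 0, Proposal E 0, Proposal F 16. Proposal B and Proposal F advance.
Runoff: Proposal B is ranked above Proposal F on 17 ballots, Proposal F above Proposal B on 33.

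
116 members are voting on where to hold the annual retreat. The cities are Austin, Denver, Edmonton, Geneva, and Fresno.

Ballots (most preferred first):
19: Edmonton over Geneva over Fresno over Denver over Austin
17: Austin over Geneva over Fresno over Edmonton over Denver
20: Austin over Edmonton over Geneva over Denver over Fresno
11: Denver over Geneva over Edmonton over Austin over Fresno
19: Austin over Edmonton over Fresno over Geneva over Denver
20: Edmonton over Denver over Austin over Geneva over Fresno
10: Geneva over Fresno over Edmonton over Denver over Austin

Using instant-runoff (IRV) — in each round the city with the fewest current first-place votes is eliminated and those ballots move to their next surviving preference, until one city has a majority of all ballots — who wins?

Round 1: Austin 56, Denver 11, Edmonton 39, Geneva 10, Fresno 0. Fresno eliminated.
Round 2: Austin 56, Denver 11, Edmonton 39, Geneva 10. Geneva eliminated.
Round 3: Austin 56, Denver 11, Edmonton 49. Denver eliminated.
Round 4: Austin 56, Edmonton 60. Edmonton has a majority (≥59).

Edmonton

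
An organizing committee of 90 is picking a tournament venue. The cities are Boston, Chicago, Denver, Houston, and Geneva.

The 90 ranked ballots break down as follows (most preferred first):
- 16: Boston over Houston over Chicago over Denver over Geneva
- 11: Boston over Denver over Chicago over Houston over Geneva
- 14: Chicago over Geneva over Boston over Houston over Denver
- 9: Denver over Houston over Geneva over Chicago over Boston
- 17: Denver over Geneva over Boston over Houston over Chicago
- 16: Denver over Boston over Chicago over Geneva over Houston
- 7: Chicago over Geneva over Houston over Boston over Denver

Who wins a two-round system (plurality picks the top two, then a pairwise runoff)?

Round 1 first-place votes: Boston 27, Chicago 21, Denver 42, Houston 0, Geneva 0. Denver and Boston advance.
Runoff: Denver is ranked above Boston on 42 ballots, Boston above Denver on 48.

Boston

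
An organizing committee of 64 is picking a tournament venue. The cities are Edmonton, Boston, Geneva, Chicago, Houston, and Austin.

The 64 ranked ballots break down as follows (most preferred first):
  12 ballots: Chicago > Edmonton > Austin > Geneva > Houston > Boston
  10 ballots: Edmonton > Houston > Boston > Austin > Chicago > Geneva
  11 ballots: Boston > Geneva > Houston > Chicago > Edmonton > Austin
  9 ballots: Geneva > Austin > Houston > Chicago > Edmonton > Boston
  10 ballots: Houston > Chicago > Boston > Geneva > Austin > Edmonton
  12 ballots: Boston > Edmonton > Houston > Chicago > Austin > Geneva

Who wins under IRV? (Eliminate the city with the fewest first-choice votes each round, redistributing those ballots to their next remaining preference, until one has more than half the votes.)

Round 1: Edmonton 10, Boston 23, Geneva 9, Chicago 12, Houston 10, Austin 0. Austin eliminated.
Round 2: Edmonton 10, Boston 23, Geneva 9, Chicago 12, Houston 10. Geneva eliminated.
Round 3: Edmonton 10, Boston 23, Chicago 12, Houston 19. Edmonton eliminated.
Round 4: Boston 23, Chicago 12, Houston 29. Chicago eliminated.
Round 5: Boston 23, Houston 41. Houston has a majority (≥33).

Houston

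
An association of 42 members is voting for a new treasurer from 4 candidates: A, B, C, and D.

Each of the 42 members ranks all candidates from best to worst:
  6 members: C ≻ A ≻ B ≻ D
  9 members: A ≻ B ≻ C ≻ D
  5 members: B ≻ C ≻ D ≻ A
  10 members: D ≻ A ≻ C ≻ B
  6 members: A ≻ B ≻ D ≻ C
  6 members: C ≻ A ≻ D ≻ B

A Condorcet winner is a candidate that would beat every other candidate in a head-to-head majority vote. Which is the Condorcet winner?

A

A vs B: 37–5
A vs C: 25–17
A vs D: 27–15
A beats every other candidate.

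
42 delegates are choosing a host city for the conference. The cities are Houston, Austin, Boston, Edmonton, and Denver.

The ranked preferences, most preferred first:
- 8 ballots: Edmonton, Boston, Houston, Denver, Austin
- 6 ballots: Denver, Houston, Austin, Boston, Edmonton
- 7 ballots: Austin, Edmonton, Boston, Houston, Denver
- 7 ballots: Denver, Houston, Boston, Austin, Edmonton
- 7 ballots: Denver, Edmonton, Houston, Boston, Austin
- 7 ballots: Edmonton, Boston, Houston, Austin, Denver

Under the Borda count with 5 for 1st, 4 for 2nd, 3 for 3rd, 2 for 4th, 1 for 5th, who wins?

Houston: 8×3 + 6×4 + 7×2 + 7×4 + 7×3 + 7×3 = 132
Austin: 8×1 + 6×3 + 7×5 + 7×2 + 7×1 + 7×2 = 96
Boston: 8×4 + 6×2 + 7×3 + 7×3 + 7×2 + 7×4 = 128
Edmonton: 8×5 + 6×1 + 7×4 + 7×1 + 7×4 + 7×5 = 144
Denver: 8×2 + 6×5 + 7×1 + 7×5 + 7×5 + 7×1 = 130

Edmonton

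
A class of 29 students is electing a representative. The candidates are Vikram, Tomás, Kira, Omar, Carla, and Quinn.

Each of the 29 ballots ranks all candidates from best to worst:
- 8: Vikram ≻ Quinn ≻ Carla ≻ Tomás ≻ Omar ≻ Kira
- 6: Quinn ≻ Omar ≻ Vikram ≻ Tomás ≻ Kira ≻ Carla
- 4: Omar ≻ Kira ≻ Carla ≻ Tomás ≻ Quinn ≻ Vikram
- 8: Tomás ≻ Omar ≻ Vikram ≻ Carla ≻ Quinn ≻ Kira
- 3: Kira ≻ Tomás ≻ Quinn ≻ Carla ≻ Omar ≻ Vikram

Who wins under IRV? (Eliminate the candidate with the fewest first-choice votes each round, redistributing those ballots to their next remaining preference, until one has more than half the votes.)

Tomás

Round 1: Vikram 8, Tomás 8, Kira 3, Omar 4, Carla 0, Quinn 6. Carla eliminated.
Round 2: Vikram 8, Tomás 8, Kira 3, Omar 4, Quinn 6. Kira eliminated.
Round 3: Vikram 8, Tomás 11, Omar 4, Quinn 6. Omar eliminated.
Round 4: Vikram 8, Tomás 15, Quinn 6. Tomás has a majority (≥15).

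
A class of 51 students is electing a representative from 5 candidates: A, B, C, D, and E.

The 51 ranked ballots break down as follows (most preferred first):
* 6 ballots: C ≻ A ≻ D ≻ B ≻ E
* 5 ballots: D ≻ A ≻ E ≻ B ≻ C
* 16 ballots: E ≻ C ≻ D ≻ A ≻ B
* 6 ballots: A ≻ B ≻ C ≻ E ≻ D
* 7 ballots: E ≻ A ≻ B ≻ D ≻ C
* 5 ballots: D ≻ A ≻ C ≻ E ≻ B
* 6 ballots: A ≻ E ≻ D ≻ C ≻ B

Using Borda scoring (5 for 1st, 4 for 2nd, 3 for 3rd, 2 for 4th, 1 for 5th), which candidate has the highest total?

A

A: 6×4 + 5×4 + 16×2 + 6×5 + 7×4 + 5×4 + 6×5 = 184
B: 6×2 + 5×2 + 16×1 + 6×4 + 7×3 + 5×1 + 6×1 = 94
C: 6×5 + 5×1 + 16×4 + 6×3 + 7×1 + 5×3 + 6×2 = 151
D: 6×3 + 5×5 + 16×3 + 6×1 + 7×2 + 5×5 + 6×3 = 154
E: 6×1 + 5×3 + 16×5 + 6×2 + 7×5 + 5×2 + 6×4 = 182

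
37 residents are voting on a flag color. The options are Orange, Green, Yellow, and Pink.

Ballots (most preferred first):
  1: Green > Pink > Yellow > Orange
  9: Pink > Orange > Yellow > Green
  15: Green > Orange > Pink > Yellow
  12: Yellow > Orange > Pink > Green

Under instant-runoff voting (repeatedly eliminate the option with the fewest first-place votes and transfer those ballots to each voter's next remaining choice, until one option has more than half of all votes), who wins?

Round 1: Orange 0, Green 16, Yellow 12, Pink 9. Orange eliminated.
Round 2: Green 16, Yellow 12, Pink 9. Pink eliminated.
Round 3: Green 16, Yellow 21. Yellow has a majority (≥19).

Yellow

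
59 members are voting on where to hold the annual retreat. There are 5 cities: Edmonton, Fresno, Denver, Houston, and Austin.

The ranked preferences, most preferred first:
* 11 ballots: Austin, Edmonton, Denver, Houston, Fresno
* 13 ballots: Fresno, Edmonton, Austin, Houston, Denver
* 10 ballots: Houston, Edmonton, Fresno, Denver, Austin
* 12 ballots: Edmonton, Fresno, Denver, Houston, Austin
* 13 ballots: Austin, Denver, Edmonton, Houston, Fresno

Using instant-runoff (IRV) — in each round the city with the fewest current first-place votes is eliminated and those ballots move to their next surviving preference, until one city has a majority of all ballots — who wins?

Edmonton

Round 1: Edmonton 12, Fresno 13, Denver 0, Houston 10, Austin 24. Denver eliminated.
Round 2: Edmonton 12, Fresno 13, Houston 10, Austin 24. Houston eliminated.
Round 3: Edmonton 22, Fresno 13, Austin 24. Fresno eliminated.
Round 4: Edmonton 35, Austin 24. Edmonton has a majority (≥30).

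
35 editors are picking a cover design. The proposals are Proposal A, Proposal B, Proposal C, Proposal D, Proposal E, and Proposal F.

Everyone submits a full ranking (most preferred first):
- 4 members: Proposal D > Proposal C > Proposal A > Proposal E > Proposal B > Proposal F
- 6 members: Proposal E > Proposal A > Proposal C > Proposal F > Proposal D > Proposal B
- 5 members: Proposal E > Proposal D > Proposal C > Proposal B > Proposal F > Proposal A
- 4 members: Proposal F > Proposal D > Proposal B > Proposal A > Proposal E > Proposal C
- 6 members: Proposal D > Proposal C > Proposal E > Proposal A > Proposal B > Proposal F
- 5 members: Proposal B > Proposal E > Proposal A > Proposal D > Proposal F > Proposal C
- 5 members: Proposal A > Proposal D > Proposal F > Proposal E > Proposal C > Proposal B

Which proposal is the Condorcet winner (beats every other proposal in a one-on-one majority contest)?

Proposal D

Proposal D vs Proposal A: 19–16
Proposal D vs Proposal B: 30–5
Proposal D vs Proposal C: 29–6
Proposal D vs Proposal E: 19–16
Proposal D vs Proposal F: 25–10
Proposal D beats every other proposal.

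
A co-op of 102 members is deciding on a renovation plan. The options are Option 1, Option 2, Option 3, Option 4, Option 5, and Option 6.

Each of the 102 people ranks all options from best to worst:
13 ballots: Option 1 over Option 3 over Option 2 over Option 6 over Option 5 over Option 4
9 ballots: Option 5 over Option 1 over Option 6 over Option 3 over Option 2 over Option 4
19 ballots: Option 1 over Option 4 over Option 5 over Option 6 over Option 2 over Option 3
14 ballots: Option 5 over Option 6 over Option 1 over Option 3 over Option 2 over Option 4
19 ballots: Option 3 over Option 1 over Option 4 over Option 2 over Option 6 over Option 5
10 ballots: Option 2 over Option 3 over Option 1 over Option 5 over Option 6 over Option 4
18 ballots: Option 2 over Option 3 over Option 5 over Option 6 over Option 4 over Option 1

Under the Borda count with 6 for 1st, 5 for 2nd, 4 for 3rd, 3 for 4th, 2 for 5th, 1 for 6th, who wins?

Option 1

Option 1: 13×6 + 9×5 + 19×6 + 14×4 + 19×5 + 10×4 + 18×1 = 446
Option 2: 13×4 + 9×2 + 19×2 + 14×2 + 19×3 + 10×6 + 18×6 = 361
Option 3: 13×5 + 9×3 + 19×1 + 14×3 + 19×6 + 10×5 + 18×5 = 407
Option 4: 13×1 + 9×1 + 19×5 + 14×1 + 19×4 + 10×1 + 18×2 = 253
Option 5: 13×2 + 9×6 + 19×4 + 14×6 + 19×1 + 10×3 + 18×4 = 361
Option 6: 13×3 + 9×4 + 19×3 + 14×5 + 19×2 + 10×2 + 18×3 = 314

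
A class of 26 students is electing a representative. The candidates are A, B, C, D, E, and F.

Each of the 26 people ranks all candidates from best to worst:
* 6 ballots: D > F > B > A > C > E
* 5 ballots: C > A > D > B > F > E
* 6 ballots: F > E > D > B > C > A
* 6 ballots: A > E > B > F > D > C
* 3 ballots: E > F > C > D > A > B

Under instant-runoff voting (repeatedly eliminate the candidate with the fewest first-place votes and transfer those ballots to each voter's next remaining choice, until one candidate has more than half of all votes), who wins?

Round 1: A 6, B 0, C 5, D 6, E 3, F 6. B eliminated.
Round 2: A 6, C 5, D 6, E 3, F 6. E eliminated.
Round 3: A 6, C 5, D 6, F 9. C eliminated.
Round 4: A 11, D 6, F 9. D eliminated.
Round 5: A 11, F 15. F has a majority (≥14).

F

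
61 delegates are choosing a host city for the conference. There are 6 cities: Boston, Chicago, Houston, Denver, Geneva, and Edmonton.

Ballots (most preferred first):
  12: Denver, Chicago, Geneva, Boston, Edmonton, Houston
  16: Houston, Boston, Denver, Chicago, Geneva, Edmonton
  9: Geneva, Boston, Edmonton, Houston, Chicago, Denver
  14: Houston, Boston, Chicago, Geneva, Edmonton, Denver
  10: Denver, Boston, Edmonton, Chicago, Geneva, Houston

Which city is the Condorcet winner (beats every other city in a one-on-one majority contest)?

Boston

Boston vs Chicago: 49–12
Boston vs Houston: 31–30
Boston vs Denver: 39–22
Boston vs Geneva: 40–21
Boston vs Edmonton: 61–0
Boston beats every other city.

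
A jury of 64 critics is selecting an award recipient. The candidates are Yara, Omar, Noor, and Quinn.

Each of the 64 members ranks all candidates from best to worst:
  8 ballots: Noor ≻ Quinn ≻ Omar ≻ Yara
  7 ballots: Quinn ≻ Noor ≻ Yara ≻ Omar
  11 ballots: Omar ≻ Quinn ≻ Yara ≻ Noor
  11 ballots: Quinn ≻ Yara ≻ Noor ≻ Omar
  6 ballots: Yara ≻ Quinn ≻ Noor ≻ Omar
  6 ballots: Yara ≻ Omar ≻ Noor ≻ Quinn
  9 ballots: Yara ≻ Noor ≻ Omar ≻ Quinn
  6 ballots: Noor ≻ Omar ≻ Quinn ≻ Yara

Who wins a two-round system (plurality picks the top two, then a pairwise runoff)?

Round 1 first-place votes: Yara 21, Omar 11, Noor 14, Quinn 18. Yara and Quinn advance.
Runoff: Yara is ranked above Quinn on 21 ballots, Quinn above Yara on 43.

Quinn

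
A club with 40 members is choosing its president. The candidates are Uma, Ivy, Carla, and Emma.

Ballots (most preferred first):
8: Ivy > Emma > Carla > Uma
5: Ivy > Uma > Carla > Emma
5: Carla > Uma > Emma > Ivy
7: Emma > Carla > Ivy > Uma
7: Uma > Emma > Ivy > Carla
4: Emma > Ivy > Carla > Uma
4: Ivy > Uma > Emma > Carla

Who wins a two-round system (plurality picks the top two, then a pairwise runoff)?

Emma

Round 1 first-place votes: Uma 7, Ivy 17, Carla 5, Emma 11. Ivy and Emma advance.
Runoff: Ivy is ranked above Emma on 17 ballots, Emma above Ivy on 23.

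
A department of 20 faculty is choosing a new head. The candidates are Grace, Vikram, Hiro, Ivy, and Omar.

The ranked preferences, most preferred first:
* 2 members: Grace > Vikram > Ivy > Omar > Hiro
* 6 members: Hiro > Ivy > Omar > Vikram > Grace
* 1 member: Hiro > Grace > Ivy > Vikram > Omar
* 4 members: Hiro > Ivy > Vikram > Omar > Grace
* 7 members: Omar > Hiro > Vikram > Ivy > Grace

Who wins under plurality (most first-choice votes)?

First-place votes: Grace 2, Vikram 0, Hiro 11, Ivy 0, Omar 7.

Hiro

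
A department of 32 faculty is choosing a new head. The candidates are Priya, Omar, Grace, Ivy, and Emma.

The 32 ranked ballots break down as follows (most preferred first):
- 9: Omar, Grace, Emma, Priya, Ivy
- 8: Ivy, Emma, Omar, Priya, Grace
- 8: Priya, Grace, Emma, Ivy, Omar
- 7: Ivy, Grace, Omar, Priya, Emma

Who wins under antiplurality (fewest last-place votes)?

Last-place votes: Priya 0, Omar 8, Grace 8, Ivy 9, Emma 7.

Priya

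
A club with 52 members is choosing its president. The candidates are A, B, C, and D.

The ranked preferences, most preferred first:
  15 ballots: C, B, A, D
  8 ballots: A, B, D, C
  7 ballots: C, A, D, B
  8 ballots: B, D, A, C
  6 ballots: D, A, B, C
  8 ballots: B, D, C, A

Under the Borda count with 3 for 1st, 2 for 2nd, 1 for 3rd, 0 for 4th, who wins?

A: 15×1 + 8×3 + 7×2 + 8×1 + 6×2 + 8×0 = 73
B: 15×2 + 8×2 + 7×0 + 8×3 + 6×1 + 8×3 = 100
C: 15×3 + 8×0 + 7×3 + 8×0 + 6×0 + 8×1 = 74
D: 15×0 + 8×1 + 7×1 + 8×2 + 6×3 + 8×2 = 65

B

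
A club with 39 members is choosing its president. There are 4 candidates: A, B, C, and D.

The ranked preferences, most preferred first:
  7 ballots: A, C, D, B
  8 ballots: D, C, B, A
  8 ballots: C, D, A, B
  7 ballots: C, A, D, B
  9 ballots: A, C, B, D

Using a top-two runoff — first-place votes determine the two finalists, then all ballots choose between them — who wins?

Round 1 first-place votes: A 16, B 0, C 15, D 8. A and C advance.
Runoff: A is ranked above C on 16 ballots, C above A on 23.

C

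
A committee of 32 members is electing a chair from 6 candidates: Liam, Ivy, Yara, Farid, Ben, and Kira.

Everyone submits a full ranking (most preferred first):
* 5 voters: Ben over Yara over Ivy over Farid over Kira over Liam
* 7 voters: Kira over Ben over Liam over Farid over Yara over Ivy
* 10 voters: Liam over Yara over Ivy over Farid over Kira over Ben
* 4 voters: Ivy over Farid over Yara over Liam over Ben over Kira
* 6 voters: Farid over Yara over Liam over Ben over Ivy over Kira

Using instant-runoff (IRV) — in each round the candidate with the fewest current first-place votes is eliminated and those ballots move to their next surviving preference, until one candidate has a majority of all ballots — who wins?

Round 1: Liam 10, Ivy 4, Yara 0, Farid 6, Ben 5, Kira 7. Yara eliminated.
Round 2: Liam 10, Ivy 4, Farid 6, Ben 5, Kira 7. Ivy eliminated.
Round 3: Liam 10, Farid 10, Ben 5, Kira 7. Ben eliminated.
Round 4: Liam 10, Farid 15, Kira 7. Kira eliminated.
Round 5: Liam 17, Farid 15. Liam has a majority (≥17).

Liam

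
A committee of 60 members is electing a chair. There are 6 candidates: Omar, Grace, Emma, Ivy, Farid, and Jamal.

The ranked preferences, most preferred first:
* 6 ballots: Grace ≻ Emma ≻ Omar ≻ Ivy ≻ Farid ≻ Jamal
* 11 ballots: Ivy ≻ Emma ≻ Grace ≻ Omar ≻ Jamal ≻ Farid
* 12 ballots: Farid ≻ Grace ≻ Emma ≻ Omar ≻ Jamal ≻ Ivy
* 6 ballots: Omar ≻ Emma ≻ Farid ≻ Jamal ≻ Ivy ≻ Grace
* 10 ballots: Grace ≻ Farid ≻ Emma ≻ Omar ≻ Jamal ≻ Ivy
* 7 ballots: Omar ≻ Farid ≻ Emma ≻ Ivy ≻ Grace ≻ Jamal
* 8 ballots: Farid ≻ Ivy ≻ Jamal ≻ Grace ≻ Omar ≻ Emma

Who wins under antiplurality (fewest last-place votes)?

Omar

Last-place votes: Omar 0, Grace 6, Emma 8, Ivy 22, Farid 11, Jamal 13.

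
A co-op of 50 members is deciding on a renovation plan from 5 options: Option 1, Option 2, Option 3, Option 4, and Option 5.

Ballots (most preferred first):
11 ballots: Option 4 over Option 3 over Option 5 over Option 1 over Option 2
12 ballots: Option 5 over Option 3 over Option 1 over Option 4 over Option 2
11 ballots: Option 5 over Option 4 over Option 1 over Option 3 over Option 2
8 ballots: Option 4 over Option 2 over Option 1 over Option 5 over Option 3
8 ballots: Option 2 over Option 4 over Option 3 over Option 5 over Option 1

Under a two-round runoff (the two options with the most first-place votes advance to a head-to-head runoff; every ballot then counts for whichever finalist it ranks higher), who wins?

Round 1 first-place votes: Option 1 0, Option 2 8, Option 3 0, Option 4 19, Option 5 23. Option 5 and Option 4 advance.
Runoff: Option 5 is ranked above Option 4 on 23 ballots, Option 4 above Option 5 on 27.

Option 4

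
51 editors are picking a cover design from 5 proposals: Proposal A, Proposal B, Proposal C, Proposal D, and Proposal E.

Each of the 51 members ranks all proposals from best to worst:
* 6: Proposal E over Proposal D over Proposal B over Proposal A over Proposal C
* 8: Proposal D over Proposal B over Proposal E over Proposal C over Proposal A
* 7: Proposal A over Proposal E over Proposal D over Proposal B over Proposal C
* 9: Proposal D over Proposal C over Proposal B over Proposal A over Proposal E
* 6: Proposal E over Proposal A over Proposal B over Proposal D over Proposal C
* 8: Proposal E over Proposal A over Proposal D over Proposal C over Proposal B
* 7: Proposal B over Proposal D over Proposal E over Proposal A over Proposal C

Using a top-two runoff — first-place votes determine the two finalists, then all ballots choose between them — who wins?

Proposal E

Round 1 first-place votes: Proposal A 7, Proposal B 7, Proposal C 0, Proposal D 17, Proposal E 20. Proposal E and Proposal D advance.
Runoff: Proposal E is ranked above Proposal D on 27 ballots, Proposal D above Proposal E on 24.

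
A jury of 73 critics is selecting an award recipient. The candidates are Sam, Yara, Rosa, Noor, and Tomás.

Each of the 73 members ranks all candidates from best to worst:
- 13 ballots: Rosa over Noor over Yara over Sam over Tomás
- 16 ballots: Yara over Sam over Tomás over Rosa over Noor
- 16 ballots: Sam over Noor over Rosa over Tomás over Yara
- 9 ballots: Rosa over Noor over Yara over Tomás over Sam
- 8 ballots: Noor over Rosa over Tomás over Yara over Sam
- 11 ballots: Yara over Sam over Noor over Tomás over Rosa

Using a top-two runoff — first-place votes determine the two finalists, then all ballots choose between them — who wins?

Round 1 first-place votes: Sam 16, Yara 27, Rosa 22, Noor 8, Tomás 0. Yara and Rosa advance.
Runoff: Yara is ranked above Rosa on 27 ballots, Rosa above Yara on 46.

Rosa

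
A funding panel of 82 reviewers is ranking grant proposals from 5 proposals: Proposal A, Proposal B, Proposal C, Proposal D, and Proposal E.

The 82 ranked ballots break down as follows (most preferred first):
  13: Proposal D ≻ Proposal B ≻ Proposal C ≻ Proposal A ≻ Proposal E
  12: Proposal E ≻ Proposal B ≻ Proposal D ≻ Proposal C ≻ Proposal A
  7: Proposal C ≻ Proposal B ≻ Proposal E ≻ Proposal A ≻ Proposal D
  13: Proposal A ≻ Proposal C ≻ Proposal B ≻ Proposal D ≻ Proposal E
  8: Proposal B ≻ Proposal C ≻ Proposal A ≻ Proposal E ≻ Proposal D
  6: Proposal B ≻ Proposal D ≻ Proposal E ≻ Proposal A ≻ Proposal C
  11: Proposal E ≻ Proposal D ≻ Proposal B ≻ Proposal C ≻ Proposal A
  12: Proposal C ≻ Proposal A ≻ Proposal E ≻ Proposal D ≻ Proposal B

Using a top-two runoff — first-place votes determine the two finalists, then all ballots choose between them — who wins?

Round 1 first-place votes: Proposal A 13, Proposal B 14, Proposal C 19, Proposal D 13, Proposal E 23. Proposal E and Proposal C advance.
Runoff: Proposal E is ranked above Proposal C on 29 ballots, Proposal C above Proposal E on 53.

Proposal C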